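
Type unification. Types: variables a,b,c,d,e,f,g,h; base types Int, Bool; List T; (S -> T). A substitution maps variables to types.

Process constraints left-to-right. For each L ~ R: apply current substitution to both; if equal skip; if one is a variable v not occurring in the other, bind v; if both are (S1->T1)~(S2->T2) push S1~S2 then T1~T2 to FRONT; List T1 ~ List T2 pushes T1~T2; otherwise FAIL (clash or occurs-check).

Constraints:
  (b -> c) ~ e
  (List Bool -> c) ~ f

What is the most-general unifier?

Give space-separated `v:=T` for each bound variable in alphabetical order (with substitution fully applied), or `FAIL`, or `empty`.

step 1: unify (b -> c) ~ e  [subst: {-} | 1 pending]
  bind e := (b -> c)
step 2: unify (List Bool -> c) ~ f  [subst: {e:=(b -> c)} | 0 pending]
  bind f := (List Bool -> c)

Answer: e:=(b -> c) f:=(List Bool -> c)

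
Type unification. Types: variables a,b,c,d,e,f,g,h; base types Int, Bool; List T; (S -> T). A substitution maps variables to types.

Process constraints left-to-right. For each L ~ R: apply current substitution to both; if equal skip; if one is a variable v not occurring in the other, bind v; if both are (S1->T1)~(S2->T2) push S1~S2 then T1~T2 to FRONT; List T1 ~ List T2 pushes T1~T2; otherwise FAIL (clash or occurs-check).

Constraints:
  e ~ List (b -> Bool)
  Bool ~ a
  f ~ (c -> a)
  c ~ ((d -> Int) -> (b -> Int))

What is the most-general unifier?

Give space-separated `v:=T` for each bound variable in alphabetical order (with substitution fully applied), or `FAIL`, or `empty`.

Answer: a:=Bool c:=((d -> Int) -> (b -> Int)) e:=List (b -> Bool) f:=(((d -> Int) -> (b -> Int)) -> Bool)

Derivation:
step 1: unify e ~ List (b -> Bool)  [subst: {-} | 3 pending]
  bind e := List (b -> Bool)
step 2: unify Bool ~ a  [subst: {e:=List (b -> Bool)} | 2 pending]
  bind a := Bool
step 3: unify f ~ (c -> Bool)  [subst: {e:=List (b -> Bool), a:=Bool} | 1 pending]
  bind f := (c -> Bool)
step 4: unify c ~ ((d -> Int) -> (b -> Int))  [subst: {e:=List (b -> Bool), a:=Bool, f:=(c -> Bool)} | 0 pending]
  bind c := ((d -> Int) -> (b -> Int))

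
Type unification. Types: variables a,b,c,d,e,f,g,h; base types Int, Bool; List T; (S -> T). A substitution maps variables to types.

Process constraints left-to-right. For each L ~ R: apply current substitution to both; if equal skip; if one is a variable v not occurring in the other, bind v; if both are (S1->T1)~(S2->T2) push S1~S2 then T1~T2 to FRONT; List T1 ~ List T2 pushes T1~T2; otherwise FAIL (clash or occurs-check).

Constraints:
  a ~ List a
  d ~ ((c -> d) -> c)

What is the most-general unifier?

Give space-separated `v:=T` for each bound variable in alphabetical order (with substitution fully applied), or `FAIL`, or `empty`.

Answer: FAIL

Derivation:
step 1: unify a ~ List a  [subst: {-} | 1 pending]
  occurs-check fail: a in List a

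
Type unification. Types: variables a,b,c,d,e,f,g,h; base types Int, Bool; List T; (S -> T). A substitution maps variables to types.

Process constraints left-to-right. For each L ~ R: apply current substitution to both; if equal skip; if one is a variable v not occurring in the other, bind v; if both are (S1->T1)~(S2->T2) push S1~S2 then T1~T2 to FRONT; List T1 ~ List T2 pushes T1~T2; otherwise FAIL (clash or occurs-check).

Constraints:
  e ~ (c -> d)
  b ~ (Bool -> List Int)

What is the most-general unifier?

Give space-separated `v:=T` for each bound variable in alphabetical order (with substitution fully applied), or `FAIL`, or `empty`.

step 1: unify e ~ (c -> d)  [subst: {-} | 1 pending]
  bind e := (c -> d)
step 2: unify b ~ (Bool -> List Int)  [subst: {e:=(c -> d)} | 0 pending]
  bind b := (Bool -> List Int)

Answer: b:=(Bool -> List Int) e:=(c -> d)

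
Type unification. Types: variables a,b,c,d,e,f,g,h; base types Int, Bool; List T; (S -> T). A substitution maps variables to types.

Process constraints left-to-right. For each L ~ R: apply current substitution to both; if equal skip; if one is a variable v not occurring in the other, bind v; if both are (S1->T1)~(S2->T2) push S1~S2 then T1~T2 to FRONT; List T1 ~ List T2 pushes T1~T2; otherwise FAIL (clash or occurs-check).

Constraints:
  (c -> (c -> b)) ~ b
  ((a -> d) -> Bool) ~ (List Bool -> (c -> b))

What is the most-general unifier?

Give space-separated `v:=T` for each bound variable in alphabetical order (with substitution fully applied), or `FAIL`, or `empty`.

Answer: FAIL

Derivation:
step 1: unify (c -> (c -> b)) ~ b  [subst: {-} | 1 pending]
  occurs-check fail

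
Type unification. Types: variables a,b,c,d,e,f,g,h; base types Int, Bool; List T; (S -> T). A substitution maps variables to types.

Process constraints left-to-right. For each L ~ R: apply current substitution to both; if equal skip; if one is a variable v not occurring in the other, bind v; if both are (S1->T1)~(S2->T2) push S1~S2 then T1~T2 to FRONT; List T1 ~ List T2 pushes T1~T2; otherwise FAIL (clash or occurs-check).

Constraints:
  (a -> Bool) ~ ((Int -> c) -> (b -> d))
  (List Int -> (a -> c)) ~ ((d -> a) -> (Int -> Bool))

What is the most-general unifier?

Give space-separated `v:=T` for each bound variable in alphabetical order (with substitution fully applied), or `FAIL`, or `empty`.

Answer: FAIL

Derivation:
step 1: unify (a -> Bool) ~ ((Int -> c) -> (b -> d))  [subst: {-} | 1 pending]
  -> decompose arrow: push a~(Int -> c), Bool~(b -> d)
step 2: unify a ~ (Int -> c)  [subst: {-} | 2 pending]
  bind a := (Int -> c)
step 3: unify Bool ~ (b -> d)  [subst: {a:=(Int -> c)} | 1 pending]
  clash: Bool vs (b -> d)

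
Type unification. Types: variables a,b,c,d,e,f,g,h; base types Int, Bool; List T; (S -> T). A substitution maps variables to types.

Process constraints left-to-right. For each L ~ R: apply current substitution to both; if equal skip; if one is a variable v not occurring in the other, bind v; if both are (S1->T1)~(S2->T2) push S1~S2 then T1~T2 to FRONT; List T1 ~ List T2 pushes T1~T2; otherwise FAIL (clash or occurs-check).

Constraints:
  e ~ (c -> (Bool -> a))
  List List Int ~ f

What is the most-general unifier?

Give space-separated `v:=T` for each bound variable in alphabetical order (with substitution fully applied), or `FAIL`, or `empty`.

Answer: e:=(c -> (Bool -> a)) f:=List List Int

Derivation:
step 1: unify e ~ (c -> (Bool -> a))  [subst: {-} | 1 pending]
  bind e := (c -> (Bool -> a))
step 2: unify List List Int ~ f  [subst: {e:=(c -> (Bool -> a))} | 0 pending]
  bind f := List List Int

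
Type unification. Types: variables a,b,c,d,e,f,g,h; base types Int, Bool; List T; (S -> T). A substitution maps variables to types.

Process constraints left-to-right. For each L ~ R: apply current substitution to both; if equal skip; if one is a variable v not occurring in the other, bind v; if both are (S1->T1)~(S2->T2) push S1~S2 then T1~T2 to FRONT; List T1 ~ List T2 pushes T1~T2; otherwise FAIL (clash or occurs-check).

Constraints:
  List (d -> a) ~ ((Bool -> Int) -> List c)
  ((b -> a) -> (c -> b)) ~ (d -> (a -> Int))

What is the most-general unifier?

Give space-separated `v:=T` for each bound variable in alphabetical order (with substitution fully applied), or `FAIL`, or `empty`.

step 1: unify List (d -> a) ~ ((Bool -> Int) -> List c)  [subst: {-} | 1 pending]
  clash: List (d -> a) vs ((Bool -> Int) -> List c)

Answer: FAIL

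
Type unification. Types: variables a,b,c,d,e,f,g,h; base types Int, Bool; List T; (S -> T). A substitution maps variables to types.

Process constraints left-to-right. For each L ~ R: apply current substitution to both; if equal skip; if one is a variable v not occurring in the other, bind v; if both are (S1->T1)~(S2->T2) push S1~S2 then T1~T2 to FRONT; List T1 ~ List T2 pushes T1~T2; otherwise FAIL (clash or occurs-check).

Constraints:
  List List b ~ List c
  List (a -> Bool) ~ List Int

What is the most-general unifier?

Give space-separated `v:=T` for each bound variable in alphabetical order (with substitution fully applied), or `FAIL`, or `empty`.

step 1: unify List List b ~ List c  [subst: {-} | 1 pending]
  -> decompose List: push List b~c
step 2: unify List b ~ c  [subst: {-} | 1 pending]
  bind c := List b
step 3: unify List (a -> Bool) ~ List Int  [subst: {c:=List b} | 0 pending]
  -> decompose List: push (a -> Bool)~Int
step 4: unify (a -> Bool) ~ Int  [subst: {c:=List b} | 0 pending]
  clash: (a -> Bool) vs Int

Answer: FAIL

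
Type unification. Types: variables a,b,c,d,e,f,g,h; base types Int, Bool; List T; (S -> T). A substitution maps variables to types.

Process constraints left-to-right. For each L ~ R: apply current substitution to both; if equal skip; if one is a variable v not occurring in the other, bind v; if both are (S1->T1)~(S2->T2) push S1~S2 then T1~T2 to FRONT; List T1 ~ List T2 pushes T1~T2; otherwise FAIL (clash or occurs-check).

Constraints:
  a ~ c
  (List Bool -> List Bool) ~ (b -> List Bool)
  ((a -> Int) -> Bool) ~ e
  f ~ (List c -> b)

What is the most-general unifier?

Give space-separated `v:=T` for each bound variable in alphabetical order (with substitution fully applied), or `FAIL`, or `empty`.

step 1: unify a ~ c  [subst: {-} | 3 pending]
  bind a := c
step 2: unify (List Bool -> List Bool) ~ (b -> List Bool)  [subst: {a:=c} | 2 pending]
  -> decompose arrow: push List Bool~b, List Bool~List Bool
step 3: unify List Bool ~ b  [subst: {a:=c} | 3 pending]
  bind b := List Bool
step 4: unify List Bool ~ List Bool  [subst: {a:=c, b:=List Bool} | 2 pending]
  -> identical, skip
step 5: unify ((c -> Int) -> Bool) ~ e  [subst: {a:=c, b:=List Bool} | 1 pending]
  bind e := ((c -> Int) -> Bool)
step 6: unify f ~ (List c -> List Bool)  [subst: {a:=c, b:=List Bool, e:=((c -> Int) -> Bool)} | 0 pending]
  bind f := (List c -> List Bool)

Answer: a:=c b:=List Bool e:=((c -> Int) -> Bool) f:=(List c -> List Bool)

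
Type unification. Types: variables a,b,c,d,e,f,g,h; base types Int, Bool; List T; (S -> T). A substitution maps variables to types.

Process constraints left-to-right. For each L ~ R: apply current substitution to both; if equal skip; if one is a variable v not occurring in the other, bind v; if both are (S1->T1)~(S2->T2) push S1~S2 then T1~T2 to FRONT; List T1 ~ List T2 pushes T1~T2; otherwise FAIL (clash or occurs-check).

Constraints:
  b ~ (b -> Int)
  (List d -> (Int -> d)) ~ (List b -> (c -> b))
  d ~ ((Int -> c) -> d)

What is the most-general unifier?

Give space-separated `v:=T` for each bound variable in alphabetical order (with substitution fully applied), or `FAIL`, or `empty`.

step 1: unify b ~ (b -> Int)  [subst: {-} | 2 pending]
  occurs-check fail: b in (b -> Int)

Answer: FAIL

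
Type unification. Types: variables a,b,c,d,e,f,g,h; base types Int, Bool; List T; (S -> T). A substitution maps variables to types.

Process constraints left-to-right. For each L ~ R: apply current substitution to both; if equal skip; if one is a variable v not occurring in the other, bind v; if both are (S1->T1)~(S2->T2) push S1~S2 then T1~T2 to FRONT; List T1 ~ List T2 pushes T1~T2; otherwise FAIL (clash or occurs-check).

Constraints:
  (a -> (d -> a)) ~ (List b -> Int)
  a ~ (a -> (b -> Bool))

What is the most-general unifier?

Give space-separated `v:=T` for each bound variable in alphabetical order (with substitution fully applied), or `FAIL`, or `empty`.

Answer: FAIL

Derivation:
step 1: unify (a -> (d -> a)) ~ (List b -> Int)  [subst: {-} | 1 pending]
  -> decompose arrow: push a~List b, (d -> a)~Int
step 2: unify a ~ List b  [subst: {-} | 2 pending]
  bind a := List b
step 3: unify (d -> List b) ~ Int  [subst: {a:=List b} | 1 pending]
  clash: (d -> List b) vs Int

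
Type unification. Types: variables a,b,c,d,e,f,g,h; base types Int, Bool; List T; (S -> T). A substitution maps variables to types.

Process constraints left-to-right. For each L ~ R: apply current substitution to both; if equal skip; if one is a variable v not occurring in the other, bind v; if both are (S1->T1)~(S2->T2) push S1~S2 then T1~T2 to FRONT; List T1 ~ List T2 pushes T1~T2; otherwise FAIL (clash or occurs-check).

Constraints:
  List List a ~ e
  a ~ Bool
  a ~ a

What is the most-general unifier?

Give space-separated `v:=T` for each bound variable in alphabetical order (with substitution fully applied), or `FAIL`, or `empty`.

Answer: a:=Bool e:=List List Bool

Derivation:
step 1: unify List List a ~ e  [subst: {-} | 2 pending]
  bind e := List List a
step 2: unify a ~ Bool  [subst: {e:=List List a} | 1 pending]
  bind a := Bool
step 3: unify Bool ~ Bool  [subst: {e:=List List a, a:=Bool} | 0 pending]
  -> identical, skip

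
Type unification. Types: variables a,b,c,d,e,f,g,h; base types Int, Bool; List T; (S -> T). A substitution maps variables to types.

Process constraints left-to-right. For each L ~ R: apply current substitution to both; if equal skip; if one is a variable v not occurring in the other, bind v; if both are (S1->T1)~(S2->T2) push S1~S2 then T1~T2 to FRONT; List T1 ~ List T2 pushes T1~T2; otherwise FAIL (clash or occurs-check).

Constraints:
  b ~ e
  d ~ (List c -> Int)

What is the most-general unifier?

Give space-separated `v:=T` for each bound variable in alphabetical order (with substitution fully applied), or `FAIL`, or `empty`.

step 1: unify b ~ e  [subst: {-} | 1 pending]
  bind b := e
step 2: unify d ~ (List c -> Int)  [subst: {b:=e} | 0 pending]
  bind d := (List c -> Int)

Answer: b:=e d:=(List c -> Int)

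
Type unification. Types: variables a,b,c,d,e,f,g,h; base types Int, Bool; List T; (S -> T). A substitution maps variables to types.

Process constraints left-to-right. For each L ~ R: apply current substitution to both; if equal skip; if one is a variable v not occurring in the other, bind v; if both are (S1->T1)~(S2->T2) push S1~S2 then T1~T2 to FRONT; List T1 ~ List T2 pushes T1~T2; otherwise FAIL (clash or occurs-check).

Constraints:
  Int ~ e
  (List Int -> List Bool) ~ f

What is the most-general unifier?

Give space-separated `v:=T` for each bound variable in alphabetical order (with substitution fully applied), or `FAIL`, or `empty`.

step 1: unify Int ~ e  [subst: {-} | 1 pending]
  bind e := Int
step 2: unify (List Int -> List Bool) ~ f  [subst: {e:=Int} | 0 pending]
  bind f := (List Int -> List Bool)

Answer: e:=Int f:=(List Int -> List Bool)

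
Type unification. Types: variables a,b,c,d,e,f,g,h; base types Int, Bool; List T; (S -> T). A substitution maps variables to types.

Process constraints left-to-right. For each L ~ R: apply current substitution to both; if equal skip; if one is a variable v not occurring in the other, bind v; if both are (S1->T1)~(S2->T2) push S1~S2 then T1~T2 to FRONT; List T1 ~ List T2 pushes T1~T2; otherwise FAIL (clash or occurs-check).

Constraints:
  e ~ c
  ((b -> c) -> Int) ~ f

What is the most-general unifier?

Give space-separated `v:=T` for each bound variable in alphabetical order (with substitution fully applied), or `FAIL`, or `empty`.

Answer: e:=c f:=((b -> c) -> Int)

Derivation:
step 1: unify e ~ c  [subst: {-} | 1 pending]
  bind e := c
step 2: unify ((b -> c) -> Int) ~ f  [subst: {e:=c} | 0 pending]
  bind f := ((b -> c) -> Int)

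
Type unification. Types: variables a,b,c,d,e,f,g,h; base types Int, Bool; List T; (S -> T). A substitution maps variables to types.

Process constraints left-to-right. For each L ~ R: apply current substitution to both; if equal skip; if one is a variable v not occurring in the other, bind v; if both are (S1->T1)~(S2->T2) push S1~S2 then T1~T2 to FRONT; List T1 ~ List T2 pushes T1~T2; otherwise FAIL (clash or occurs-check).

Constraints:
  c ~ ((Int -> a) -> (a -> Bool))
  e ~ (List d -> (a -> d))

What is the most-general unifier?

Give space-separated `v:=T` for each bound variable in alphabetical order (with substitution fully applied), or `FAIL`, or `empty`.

Answer: c:=((Int -> a) -> (a -> Bool)) e:=(List d -> (a -> d))

Derivation:
step 1: unify c ~ ((Int -> a) -> (a -> Bool))  [subst: {-} | 1 pending]
  bind c := ((Int -> a) -> (a -> Bool))
step 2: unify e ~ (List d -> (a -> d))  [subst: {c:=((Int -> a) -> (a -> Bool))} | 0 pending]
  bind e := (List d -> (a -> d))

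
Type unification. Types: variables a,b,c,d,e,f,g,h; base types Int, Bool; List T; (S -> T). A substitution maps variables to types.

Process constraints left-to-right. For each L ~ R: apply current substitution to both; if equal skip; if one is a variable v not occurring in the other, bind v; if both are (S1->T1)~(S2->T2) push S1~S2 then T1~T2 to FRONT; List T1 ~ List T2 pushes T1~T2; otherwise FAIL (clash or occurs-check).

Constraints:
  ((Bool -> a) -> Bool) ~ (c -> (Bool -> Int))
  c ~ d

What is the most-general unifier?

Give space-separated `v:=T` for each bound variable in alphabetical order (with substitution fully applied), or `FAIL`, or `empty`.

step 1: unify ((Bool -> a) -> Bool) ~ (c -> (Bool -> Int))  [subst: {-} | 1 pending]
  -> decompose arrow: push (Bool -> a)~c, Bool~(Bool -> Int)
step 2: unify (Bool -> a) ~ c  [subst: {-} | 2 pending]
  bind c := (Bool -> a)
step 3: unify Bool ~ (Bool -> Int)  [subst: {c:=(Bool -> a)} | 1 pending]
  clash: Bool vs (Bool -> Int)

Answer: FAIL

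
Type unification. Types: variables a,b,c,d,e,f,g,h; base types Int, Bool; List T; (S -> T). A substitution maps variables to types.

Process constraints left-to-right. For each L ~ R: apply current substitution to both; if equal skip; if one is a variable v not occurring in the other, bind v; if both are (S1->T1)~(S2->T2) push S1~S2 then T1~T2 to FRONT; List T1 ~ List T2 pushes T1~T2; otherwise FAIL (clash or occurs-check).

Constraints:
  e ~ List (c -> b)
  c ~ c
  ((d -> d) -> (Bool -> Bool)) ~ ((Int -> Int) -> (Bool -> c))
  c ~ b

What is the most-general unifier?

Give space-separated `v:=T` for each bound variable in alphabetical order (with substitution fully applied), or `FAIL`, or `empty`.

Answer: b:=Bool c:=Bool d:=Int e:=List (Bool -> Bool)

Derivation:
step 1: unify e ~ List (c -> b)  [subst: {-} | 3 pending]
  bind e := List (c -> b)
step 2: unify c ~ c  [subst: {e:=List (c -> b)} | 2 pending]
  -> identical, skip
step 3: unify ((d -> d) -> (Bool -> Bool)) ~ ((Int -> Int) -> (Bool -> c))  [subst: {e:=List (c -> b)} | 1 pending]
  -> decompose arrow: push (d -> d)~(Int -> Int), (Bool -> Bool)~(Bool -> c)
step 4: unify (d -> d) ~ (Int -> Int)  [subst: {e:=List (c -> b)} | 2 pending]
  -> decompose arrow: push d~Int, d~Int
step 5: unify d ~ Int  [subst: {e:=List (c -> b)} | 3 pending]
  bind d := Int
step 6: unify Int ~ Int  [subst: {e:=List (c -> b), d:=Int} | 2 pending]
  -> identical, skip
step 7: unify (Bool -> Bool) ~ (Bool -> c)  [subst: {e:=List (c -> b), d:=Int} | 1 pending]
  -> decompose arrow: push Bool~Bool, Bool~c
step 8: unify Bool ~ Bool  [subst: {e:=List (c -> b), d:=Int} | 2 pending]
  -> identical, skip
step 9: unify Bool ~ c  [subst: {e:=List (c -> b), d:=Int} | 1 pending]
  bind c := Bool
step 10: unify Bool ~ b  [subst: {e:=List (c -> b), d:=Int, c:=Bool} | 0 pending]
  bind b := Bool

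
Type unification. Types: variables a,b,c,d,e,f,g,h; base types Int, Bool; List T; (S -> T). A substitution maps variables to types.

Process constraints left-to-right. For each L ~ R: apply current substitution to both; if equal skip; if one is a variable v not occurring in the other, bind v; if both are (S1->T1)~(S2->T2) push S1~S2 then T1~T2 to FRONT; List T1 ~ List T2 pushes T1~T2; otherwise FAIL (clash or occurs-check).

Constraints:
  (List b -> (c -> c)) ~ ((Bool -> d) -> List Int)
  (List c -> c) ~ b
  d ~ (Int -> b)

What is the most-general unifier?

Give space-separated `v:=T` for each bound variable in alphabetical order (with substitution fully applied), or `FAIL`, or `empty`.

Answer: FAIL

Derivation:
step 1: unify (List b -> (c -> c)) ~ ((Bool -> d) -> List Int)  [subst: {-} | 2 pending]
  -> decompose arrow: push List b~(Bool -> d), (c -> c)~List Int
step 2: unify List b ~ (Bool -> d)  [subst: {-} | 3 pending]
  clash: List b vs (Bool -> d)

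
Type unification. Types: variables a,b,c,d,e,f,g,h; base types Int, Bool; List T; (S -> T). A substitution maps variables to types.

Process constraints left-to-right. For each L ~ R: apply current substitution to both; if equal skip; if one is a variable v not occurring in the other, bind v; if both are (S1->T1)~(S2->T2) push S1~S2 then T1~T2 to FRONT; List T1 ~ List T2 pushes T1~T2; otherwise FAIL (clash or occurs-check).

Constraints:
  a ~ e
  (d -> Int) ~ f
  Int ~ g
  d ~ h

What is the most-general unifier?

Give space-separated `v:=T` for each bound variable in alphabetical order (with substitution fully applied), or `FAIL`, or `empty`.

step 1: unify a ~ e  [subst: {-} | 3 pending]
  bind a := e
step 2: unify (d -> Int) ~ f  [subst: {a:=e} | 2 pending]
  bind f := (d -> Int)
step 3: unify Int ~ g  [subst: {a:=e, f:=(d -> Int)} | 1 pending]
  bind g := Int
step 4: unify d ~ h  [subst: {a:=e, f:=(d -> Int), g:=Int} | 0 pending]
  bind d := h

Answer: a:=e d:=h f:=(h -> Int) g:=Int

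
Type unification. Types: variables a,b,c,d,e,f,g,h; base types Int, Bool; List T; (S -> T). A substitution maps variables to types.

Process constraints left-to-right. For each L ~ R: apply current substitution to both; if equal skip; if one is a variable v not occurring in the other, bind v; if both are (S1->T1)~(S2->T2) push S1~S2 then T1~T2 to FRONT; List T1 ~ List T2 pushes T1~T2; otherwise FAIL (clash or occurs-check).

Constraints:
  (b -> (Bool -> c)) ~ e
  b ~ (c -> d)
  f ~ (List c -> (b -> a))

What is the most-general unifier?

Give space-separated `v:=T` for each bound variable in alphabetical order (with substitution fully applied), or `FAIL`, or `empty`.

Answer: b:=(c -> d) e:=((c -> d) -> (Bool -> c)) f:=(List c -> ((c -> d) -> a))

Derivation:
step 1: unify (b -> (Bool -> c)) ~ e  [subst: {-} | 2 pending]
  bind e := (b -> (Bool -> c))
step 2: unify b ~ (c -> d)  [subst: {e:=(b -> (Bool -> c))} | 1 pending]
  bind b := (c -> d)
step 3: unify f ~ (List c -> ((c -> d) -> a))  [subst: {e:=(b -> (Bool -> c)), b:=(c -> d)} | 0 pending]
  bind f := (List c -> ((c -> d) -> a))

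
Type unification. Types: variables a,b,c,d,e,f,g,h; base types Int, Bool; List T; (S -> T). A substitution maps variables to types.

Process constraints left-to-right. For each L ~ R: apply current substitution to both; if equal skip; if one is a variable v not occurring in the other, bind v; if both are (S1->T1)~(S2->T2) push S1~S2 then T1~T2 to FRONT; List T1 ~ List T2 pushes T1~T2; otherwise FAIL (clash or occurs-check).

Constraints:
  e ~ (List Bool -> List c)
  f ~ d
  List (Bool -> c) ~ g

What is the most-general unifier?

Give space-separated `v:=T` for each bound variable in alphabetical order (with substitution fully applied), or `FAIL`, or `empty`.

step 1: unify e ~ (List Bool -> List c)  [subst: {-} | 2 pending]
  bind e := (List Bool -> List c)
step 2: unify f ~ d  [subst: {e:=(List Bool -> List c)} | 1 pending]
  bind f := d
step 3: unify List (Bool -> c) ~ g  [subst: {e:=(List Bool -> List c), f:=d} | 0 pending]
  bind g := List (Bool -> c)

Answer: e:=(List Bool -> List c) f:=d g:=List (Bool -> c)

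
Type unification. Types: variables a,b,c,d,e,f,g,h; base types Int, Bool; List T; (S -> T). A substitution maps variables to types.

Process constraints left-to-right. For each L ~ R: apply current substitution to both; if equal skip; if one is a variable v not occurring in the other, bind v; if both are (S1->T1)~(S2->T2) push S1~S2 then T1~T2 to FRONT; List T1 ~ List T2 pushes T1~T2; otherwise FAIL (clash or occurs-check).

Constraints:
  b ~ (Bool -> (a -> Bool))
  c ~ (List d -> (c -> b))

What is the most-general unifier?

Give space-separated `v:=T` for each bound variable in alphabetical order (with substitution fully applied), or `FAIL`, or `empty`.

step 1: unify b ~ (Bool -> (a -> Bool))  [subst: {-} | 1 pending]
  bind b := (Bool -> (a -> Bool))
step 2: unify c ~ (List d -> (c -> (Bool -> (a -> Bool))))  [subst: {b:=(Bool -> (a -> Bool))} | 0 pending]
  occurs-check fail: c in (List d -> (c -> (Bool -> (a -> Bool))))

Answer: FAIL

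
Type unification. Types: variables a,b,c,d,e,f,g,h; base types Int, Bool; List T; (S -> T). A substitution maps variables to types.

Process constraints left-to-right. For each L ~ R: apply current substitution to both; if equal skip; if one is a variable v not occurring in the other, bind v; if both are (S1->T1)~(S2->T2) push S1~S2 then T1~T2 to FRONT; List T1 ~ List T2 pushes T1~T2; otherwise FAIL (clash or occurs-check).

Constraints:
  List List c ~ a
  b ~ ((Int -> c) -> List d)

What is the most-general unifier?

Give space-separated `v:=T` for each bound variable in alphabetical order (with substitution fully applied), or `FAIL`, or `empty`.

Answer: a:=List List c b:=((Int -> c) -> List d)

Derivation:
step 1: unify List List c ~ a  [subst: {-} | 1 pending]
  bind a := List List c
step 2: unify b ~ ((Int -> c) -> List d)  [subst: {a:=List List c} | 0 pending]
  bind b := ((Int -> c) -> List d)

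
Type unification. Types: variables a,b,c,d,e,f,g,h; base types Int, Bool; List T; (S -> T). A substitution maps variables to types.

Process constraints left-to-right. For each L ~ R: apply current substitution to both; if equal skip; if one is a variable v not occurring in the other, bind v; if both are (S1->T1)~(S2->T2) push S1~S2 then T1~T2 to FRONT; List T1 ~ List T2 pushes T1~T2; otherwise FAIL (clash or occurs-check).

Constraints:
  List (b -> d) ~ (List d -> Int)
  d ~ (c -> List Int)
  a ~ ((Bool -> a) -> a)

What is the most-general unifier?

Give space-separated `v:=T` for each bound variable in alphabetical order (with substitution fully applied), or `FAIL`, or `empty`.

step 1: unify List (b -> d) ~ (List d -> Int)  [subst: {-} | 2 pending]
  clash: List (b -> d) vs (List d -> Int)

Answer: FAIL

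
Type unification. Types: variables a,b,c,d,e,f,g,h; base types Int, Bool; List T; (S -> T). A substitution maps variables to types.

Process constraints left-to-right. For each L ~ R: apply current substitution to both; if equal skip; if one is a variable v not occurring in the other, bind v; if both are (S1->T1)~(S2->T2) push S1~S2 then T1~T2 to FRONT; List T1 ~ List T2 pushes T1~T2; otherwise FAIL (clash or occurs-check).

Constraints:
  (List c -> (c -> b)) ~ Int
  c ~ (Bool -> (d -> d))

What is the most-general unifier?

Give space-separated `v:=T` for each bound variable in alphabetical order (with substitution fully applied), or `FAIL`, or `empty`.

step 1: unify (List c -> (c -> b)) ~ Int  [subst: {-} | 1 pending]
  clash: (List c -> (c -> b)) vs Int

Answer: FAIL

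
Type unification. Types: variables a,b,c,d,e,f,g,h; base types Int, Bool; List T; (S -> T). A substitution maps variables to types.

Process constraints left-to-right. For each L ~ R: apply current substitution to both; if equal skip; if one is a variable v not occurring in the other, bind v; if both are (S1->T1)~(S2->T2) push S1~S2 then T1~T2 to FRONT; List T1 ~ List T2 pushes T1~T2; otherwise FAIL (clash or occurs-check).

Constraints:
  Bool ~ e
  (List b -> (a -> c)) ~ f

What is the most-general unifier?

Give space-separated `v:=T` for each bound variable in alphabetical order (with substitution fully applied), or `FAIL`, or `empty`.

step 1: unify Bool ~ e  [subst: {-} | 1 pending]
  bind e := Bool
step 2: unify (List b -> (a -> c)) ~ f  [subst: {e:=Bool} | 0 pending]
  bind f := (List b -> (a -> c))

Answer: e:=Bool f:=(List b -> (a -> c))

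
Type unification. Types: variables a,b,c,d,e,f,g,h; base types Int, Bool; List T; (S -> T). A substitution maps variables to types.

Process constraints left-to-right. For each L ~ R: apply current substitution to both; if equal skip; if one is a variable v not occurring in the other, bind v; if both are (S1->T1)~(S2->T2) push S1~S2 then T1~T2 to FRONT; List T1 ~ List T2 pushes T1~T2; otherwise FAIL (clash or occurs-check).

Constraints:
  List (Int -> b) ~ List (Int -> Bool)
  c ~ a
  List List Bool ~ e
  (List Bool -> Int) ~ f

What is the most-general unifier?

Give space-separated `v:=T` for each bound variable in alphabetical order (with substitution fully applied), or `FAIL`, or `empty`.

Answer: b:=Bool c:=a e:=List List Bool f:=(List Bool -> Int)

Derivation:
step 1: unify List (Int -> b) ~ List (Int -> Bool)  [subst: {-} | 3 pending]
  -> decompose List: push (Int -> b)~(Int -> Bool)
step 2: unify (Int -> b) ~ (Int -> Bool)  [subst: {-} | 3 pending]
  -> decompose arrow: push Int~Int, b~Bool
step 3: unify Int ~ Int  [subst: {-} | 4 pending]
  -> identical, skip
step 4: unify b ~ Bool  [subst: {-} | 3 pending]
  bind b := Bool
step 5: unify c ~ a  [subst: {b:=Bool} | 2 pending]
  bind c := a
step 6: unify List List Bool ~ e  [subst: {b:=Bool, c:=a} | 1 pending]
  bind e := List List Bool
step 7: unify (List Bool -> Int) ~ f  [subst: {b:=Bool, c:=a, e:=List List Bool} | 0 pending]
  bind f := (List Bool -> Int)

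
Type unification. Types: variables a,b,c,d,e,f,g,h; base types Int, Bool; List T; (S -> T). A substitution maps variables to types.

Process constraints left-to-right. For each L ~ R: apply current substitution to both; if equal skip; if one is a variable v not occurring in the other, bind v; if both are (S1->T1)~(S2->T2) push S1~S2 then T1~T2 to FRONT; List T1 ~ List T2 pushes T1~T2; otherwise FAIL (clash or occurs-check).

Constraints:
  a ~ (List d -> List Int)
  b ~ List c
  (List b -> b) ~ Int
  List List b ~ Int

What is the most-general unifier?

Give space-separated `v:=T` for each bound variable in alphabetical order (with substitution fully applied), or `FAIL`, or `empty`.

Answer: FAIL

Derivation:
step 1: unify a ~ (List d -> List Int)  [subst: {-} | 3 pending]
  bind a := (List d -> List Int)
step 2: unify b ~ List c  [subst: {a:=(List d -> List Int)} | 2 pending]
  bind b := List c
step 3: unify (List List c -> List c) ~ Int  [subst: {a:=(List d -> List Int), b:=List c} | 1 pending]
  clash: (List List c -> List c) vs Int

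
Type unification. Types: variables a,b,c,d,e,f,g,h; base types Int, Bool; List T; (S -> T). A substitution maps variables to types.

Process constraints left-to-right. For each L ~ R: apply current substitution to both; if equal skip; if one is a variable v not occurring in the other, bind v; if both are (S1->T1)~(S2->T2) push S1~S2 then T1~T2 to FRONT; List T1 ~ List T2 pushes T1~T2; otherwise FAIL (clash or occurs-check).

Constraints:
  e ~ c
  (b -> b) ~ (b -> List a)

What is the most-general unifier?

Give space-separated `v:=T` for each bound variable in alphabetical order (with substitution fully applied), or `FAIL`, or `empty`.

step 1: unify e ~ c  [subst: {-} | 1 pending]
  bind e := c
step 2: unify (b -> b) ~ (b -> List a)  [subst: {e:=c} | 0 pending]
  -> decompose arrow: push b~b, b~List a
step 3: unify b ~ b  [subst: {e:=c} | 1 pending]
  -> identical, skip
step 4: unify b ~ List a  [subst: {e:=c} | 0 pending]
  bind b := List a

Answer: b:=List a e:=c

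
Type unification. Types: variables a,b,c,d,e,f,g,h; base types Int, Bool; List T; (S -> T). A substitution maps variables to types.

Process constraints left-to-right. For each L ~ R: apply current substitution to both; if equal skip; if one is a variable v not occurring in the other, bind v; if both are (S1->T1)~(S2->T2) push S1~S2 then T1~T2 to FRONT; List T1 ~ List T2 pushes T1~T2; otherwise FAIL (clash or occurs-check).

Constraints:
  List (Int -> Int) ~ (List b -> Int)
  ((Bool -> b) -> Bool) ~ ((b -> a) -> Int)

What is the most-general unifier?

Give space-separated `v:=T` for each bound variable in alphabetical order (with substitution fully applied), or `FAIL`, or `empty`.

step 1: unify List (Int -> Int) ~ (List b -> Int)  [subst: {-} | 1 pending]
  clash: List (Int -> Int) vs (List b -> Int)

Answer: FAIL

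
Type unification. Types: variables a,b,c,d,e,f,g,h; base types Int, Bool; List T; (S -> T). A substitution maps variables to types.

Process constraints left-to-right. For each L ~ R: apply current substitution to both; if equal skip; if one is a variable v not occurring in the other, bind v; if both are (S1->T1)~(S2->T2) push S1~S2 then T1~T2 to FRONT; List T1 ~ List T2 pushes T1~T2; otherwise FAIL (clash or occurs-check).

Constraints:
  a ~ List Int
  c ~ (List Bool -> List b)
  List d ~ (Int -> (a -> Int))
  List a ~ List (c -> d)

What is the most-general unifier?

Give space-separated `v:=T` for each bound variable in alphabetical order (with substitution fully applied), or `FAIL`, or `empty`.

step 1: unify a ~ List Int  [subst: {-} | 3 pending]
  bind a := List Int
step 2: unify c ~ (List Bool -> List b)  [subst: {a:=List Int} | 2 pending]
  bind c := (List Bool -> List b)
step 3: unify List d ~ (Int -> (List Int -> Int))  [subst: {a:=List Int, c:=(List Bool -> List b)} | 1 pending]
  clash: List d vs (Int -> (List Int -> Int))

Answer: FAIL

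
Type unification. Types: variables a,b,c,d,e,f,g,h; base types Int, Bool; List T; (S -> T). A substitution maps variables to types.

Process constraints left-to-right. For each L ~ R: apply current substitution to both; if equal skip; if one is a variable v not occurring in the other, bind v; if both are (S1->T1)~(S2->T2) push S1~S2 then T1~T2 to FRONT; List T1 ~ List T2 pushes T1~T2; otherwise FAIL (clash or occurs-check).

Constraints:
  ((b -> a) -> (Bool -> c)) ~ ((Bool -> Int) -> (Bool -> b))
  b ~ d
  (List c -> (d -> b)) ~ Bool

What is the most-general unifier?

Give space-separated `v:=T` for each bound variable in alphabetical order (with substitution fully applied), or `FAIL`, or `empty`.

Answer: FAIL

Derivation:
step 1: unify ((b -> a) -> (Bool -> c)) ~ ((Bool -> Int) -> (Bool -> b))  [subst: {-} | 2 pending]
  -> decompose arrow: push (b -> a)~(Bool -> Int), (Bool -> c)~(Bool -> b)
step 2: unify (b -> a) ~ (Bool -> Int)  [subst: {-} | 3 pending]
  -> decompose arrow: push b~Bool, a~Int
step 3: unify b ~ Bool  [subst: {-} | 4 pending]
  bind b := Bool
step 4: unify a ~ Int  [subst: {b:=Bool} | 3 pending]
  bind a := Int
step 5: unify (Bool -> c) ~ (Bool -> Bool)  [subst: {b:=Bool, a:=Int} | 2 pending]
  -> decompose arrow: push Bool~Bool, c~Bool
step 6: unify Bool ~ Bool  [subst: {b:=Bool, a:=Int} | 3 pending]
  -> identical, skip
step 7: unify c ~ Bool  [subst: {b:=Bool, a:=Int} | 2 pending]
  bind c := Bool
step 8: unify Bool ~ d  [subst: {b:=Bool, a:=Int, c:=Bool} | 1 pending]
  bind d := Bool
step 9: unify (List Bool -> (Bool -> Bool)) ~ Bool  [subst: {b:=Bool, a:=Int, c:=Bool, d:=Bool} | 0 pending]
  clash: (List Bool -> (Bool -> Bool)) vs Bool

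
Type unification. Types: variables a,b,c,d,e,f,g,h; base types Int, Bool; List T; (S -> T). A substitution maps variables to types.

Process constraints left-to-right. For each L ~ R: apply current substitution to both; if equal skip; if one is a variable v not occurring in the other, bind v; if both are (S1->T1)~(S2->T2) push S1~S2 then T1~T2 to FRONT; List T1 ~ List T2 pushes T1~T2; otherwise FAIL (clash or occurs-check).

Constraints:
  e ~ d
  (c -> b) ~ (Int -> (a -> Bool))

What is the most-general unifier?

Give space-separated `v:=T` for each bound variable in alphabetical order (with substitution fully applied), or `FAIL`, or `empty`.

step 1: unify e ~ d  [subst: {-} | 1 pending]
  bind e := d
step 2: unify (c -> b) ~ (Int -> (a -> Bool))  [subst: {e:=d} | 0 pending]
  -> decompose arrow: push c~Int, b~(a -> Bool)
step 3: unify c ~ Int  [subst: {e:=d} | 1 pending]
  bind c := Int
step 4: unify b ~ (a -> Bool)  [subst: {e:=d, c:=Int} | 0 pending]
  bind b := (a -> Bool)

Answer: b:=(a -> Bool) c:=Int e:=d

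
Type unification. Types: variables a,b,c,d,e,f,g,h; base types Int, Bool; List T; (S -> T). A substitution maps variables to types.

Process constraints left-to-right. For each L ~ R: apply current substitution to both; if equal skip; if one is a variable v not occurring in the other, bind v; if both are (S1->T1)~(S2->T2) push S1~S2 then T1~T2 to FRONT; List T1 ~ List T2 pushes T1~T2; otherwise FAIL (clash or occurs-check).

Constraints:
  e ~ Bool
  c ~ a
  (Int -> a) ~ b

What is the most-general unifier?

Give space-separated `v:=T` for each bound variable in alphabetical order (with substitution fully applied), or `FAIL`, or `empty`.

step 1: unify e ~ Bool  [subst: {-} | 2 pending]
  bind e := Bool
step 2: unify c ~ a  [subst: {e:=Bool} | 1 pending]
  bind c := a
step 3: unify (Int -> a) ~ b  [subst: {e:=Bool, c:=a} | 0 pending]
  bind b := (Int -> a)

Answer: b:=(Int -> a) c:=a e:=Bool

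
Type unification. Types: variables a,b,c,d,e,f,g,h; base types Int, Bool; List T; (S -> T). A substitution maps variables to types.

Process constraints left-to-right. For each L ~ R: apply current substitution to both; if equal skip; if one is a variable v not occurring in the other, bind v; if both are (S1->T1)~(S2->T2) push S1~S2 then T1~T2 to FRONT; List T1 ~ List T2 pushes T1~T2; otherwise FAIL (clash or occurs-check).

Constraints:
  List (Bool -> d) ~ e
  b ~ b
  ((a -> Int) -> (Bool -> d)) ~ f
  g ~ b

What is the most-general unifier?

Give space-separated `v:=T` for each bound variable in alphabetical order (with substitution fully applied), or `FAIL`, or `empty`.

step 1: unify List (Bool -> d) ~ e  [subst: {-} | 3 pending]
  bind e := List (Bool -> d)
step 2: unify b ~ b  [subst: {e:=List (Bool -> d)} | 2 pending]
  -> identical, skip
step 3: unify ((a -> Int) -> (Bool -> d)) ~ f  [subst: {e:=List (Bool -> d)} | 1 pending]
  bind f := ((a -> Int) -> (Bool -> d))
step 4: unify g ~ b  [subst: {e:=List (Bool -> d), f:=((a -> Int) -> (Bool -> d))} | 0 pending]
  bind g := b

Answer: e:=List (Bool -> d) f:=((a -> Int) -> (Bool -> d)) g:=b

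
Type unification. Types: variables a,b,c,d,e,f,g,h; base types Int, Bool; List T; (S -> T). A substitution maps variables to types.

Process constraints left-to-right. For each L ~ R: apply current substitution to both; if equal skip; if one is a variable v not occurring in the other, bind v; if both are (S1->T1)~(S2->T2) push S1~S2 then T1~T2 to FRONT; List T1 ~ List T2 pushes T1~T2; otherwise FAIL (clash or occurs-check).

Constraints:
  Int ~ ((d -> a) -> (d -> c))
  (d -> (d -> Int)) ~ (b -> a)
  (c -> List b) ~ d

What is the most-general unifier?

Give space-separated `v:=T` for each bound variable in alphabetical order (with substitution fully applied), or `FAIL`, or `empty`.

step 1: unify Int ~ ((d -> a) -> (d -> c))  [subst: {-} | 2 pending]
  clash: Int vs ((d -> a) -> (d -> c))

Answer: FAIL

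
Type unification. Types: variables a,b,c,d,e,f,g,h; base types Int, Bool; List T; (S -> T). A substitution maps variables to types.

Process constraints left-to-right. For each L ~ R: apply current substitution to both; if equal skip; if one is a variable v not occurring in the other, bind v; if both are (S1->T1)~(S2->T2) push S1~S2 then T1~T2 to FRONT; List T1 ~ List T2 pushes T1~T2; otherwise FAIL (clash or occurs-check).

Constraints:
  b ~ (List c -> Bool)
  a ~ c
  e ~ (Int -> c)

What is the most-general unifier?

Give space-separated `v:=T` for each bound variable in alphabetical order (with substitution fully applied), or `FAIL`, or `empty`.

Answer: a:=c b:=(List c -> Bool) e:=(Int -> c)

Derivation:
step 1: unify b ~ (List c -> Bool)  [subst: {-} | 2 pending]
  bind b := (List c -> Bool)
step 2: unify a ~ c  [subst: {b:=(List c -> Bool)} | 1 pending]
  bind a := c
step 3: unify e ~ (Int -> c)  [subst: {b:=(List c -> Bool), a:=c} | 0 pending]
  bind e := (Int -> c)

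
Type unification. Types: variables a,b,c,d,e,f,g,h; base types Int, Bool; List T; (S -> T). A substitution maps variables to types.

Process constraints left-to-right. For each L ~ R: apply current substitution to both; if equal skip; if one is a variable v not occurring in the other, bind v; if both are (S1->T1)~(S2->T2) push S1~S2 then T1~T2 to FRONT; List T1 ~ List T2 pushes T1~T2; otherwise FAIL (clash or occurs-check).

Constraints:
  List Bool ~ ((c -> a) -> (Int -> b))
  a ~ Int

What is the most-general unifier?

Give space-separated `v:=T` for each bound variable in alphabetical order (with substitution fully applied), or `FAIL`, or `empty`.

step 1: unify List Bool ~ ((c -> a) -> (Int -> b))  [subst: {-} | 1 pending]
  clash: List Bool vs ((c -> a) -> (Int -> b))

Answer: FAIL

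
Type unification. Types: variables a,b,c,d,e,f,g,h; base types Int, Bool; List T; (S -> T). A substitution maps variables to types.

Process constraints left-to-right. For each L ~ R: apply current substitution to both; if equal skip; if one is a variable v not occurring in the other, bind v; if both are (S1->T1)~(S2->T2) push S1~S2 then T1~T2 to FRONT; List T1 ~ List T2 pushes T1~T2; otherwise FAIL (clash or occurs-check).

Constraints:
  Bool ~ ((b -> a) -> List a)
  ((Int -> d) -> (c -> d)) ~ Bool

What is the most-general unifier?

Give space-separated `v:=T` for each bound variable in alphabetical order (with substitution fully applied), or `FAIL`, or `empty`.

Answer: FAIL

Derivation:
step 1: unify Bool ~ ((b -> a) -> List a)  [subst: {-} | 1 pending]
  clash: Bool vs ((b -> a) -> List a)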